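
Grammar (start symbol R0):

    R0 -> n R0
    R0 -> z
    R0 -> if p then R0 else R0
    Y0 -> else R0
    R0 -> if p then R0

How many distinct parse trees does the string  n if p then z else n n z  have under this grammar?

1

Parse trees for n if p then z else n n z:
  [R0 n [R0 if p then [R0 z] else [R0 n [R0 n [R0 z]]]]]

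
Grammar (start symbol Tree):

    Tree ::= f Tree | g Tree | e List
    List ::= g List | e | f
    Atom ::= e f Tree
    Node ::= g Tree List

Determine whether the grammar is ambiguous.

Only Tree, List are reachable from Tree; ignoring the rest: Each reachable nonterminal has at most one production per leading terminal, and all productions are right-linear; the derivation is determined token-by-token.

Unambiguous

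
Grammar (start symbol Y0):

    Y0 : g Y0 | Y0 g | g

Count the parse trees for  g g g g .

Parse trees for g g g g:
  [Y0 g [Y0 g [Y0 g [Y0 g]]]]
  [Y0 g [Y0 g [Y0 [Y0 g] g]]]
  [Y0 g [Y0 [Y0 g [Y0 g]] g]]
  [Y0 g [Y0 [Y0 [Y0 g] g] g]]
  [Y0 [Y0 g [Y0 g [Y0 g]]] g]
  [Y0 [Y0 g [Y0 [Y0 g] g]] g]
  [Y0 [Y0 [Y0 g [Y0 g]] g] g]
  [Y0 [Y0 [Y0 [Y0 g] g] g] g]

8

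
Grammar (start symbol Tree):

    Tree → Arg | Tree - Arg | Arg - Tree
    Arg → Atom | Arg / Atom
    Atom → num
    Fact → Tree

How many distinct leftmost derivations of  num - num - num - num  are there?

8

Parse trees for num - num - num - num:
  [Tree [Tree [Tree [Tree [Arg [Atom num]]] - [Arg [Atom num]]] - [Arg [Atom num]]] - [Arg [Atom num]]]
  [Tree [Tree [Tree [Arg [Atom num]] - [Tree [Arg [Atom num]]]] - [Arg [Atom num]]] - [Arg [Atom num]]]
  [Tree [Tree [Arg [Atom num]] - [Tree [Tree [Arg [Atom num]]] - [Arg [Atom num]]]] - [Arg [Atom num]]]
  [Tree [Tree [Arg [Atom num]] - [Tree [Arg [Atom num]] - [Tree [Arg [Atom num]]]]] - [Arg [Atom num]]]
  [Tree [Arg [Atom num]] - [Tree [Tree [Tree [Arg [Atom num]]] - [Arg [Atom num]]] - [Arg [Atom num]]]]
  [Tree [Arg [Atom num]] - [Tree [Tree [Arg [Atom num]] - [Tree [Arg [Atom num]]]] - [Arg [Atom num]]]]
  [Tree [Arg [Atom num]] - [Tree [Arg [Atom num]] - [Tree [Tree [Arg [Atom num]]] - [Arg [Atom num]]]]]
  [Tree [Arg [Atom num]] - [Tree [Arg [Atom num]] - [Tree [Arg [Atom num]] - [Tree [Arg [Atom num]]]]]]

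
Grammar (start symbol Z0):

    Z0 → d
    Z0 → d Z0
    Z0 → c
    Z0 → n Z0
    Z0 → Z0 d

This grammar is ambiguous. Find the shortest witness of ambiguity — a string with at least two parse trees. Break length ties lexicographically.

length 1: no string has ≥2 trees
length 2: d d has 2 parse trees

Two derivations of d d:
  Z0 ⇒ d Z0 ⇒ d d
  Z0 ⇒ Z0 d ⇒ d d

d d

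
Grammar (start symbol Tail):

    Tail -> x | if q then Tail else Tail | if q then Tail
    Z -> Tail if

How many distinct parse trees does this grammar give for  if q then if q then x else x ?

Parse trees for if q then if q then x else x:
  [Tail if q then [Tail if q then [Tail x]] else [Tail x]]
  [Tail if q then [Tail if q then [Tail x] else [Tail x]]]

2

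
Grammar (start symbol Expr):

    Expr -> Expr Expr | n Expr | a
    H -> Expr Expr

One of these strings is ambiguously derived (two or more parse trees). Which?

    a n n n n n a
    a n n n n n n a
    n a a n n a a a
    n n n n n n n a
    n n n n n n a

a n n n n n a: 1 tree
a n n n n n n a: 1 tree
n a a n n a a a: 95 trees
n n n n n n n a: 1 tree
n n n n n n a: 1 tree

n a a n n a a a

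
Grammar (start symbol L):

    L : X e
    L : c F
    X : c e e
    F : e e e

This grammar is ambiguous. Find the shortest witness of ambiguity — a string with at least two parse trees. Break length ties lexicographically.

length 4: c e e e has 2 parse trees

Two derivations of c e e e:
  L ⇒ X e ⇒ c e e e
  L ⇒ c F ⇒ c e e e

c e e e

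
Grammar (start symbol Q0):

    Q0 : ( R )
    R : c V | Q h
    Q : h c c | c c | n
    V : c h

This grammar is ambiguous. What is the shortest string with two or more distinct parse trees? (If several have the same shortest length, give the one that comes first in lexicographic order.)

length 4: no string has ≥2 trees
length 5: ( c c h ) has 2 parse trees

Two derivations of ( c c h ):
  Q0 ⇒ ( R ) ⇒ ( c V ) ⇒ ( c c h )
  Q0 ⇒ ( R ) ⇒ ( Q h ) ⇒ ( c c h )

( c c h )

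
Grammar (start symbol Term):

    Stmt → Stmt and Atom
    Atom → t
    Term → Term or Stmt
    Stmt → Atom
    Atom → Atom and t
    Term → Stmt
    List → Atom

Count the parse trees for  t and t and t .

4

Parse trees for t and t and t:
  [Term [Stmt [Stmt [Atom t]] and [Atom [Atom t] and t]]]
  [Term [Stmt [Stmt [Stmt [Atom t]] and [Atom t]] and [Atom t]]]
  [Term [Stmt [Stmt [Atom [Atom t] and t]] and [Atom t]]]
  [Term [Stmt [Atom [Atom [Atom t] and t] and t]]]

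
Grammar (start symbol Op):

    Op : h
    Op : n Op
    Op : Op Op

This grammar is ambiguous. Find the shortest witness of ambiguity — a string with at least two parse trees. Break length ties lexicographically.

h h h

length 1: no string has ≥2 trees
length 2: no string has ≥2 trees
length 3: h h h has 2 parse trees

Two derivations of h h h:
  Op ⇒ Op Op ⇒ h Op ⇒ h Op Op ⇒ h h Op ⇒ h h h
  Op ⇒ Op Op ⇒ Op Op Op ⇒ h Op Op ⇒ h h Op ⇒ h h h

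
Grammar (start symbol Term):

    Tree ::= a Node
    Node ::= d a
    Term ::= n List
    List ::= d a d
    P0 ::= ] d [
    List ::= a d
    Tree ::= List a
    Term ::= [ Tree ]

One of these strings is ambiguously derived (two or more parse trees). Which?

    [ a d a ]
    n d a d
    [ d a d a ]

[ a d a ]

[ a d a ]: 2 trees
n d a d: 1 tree
[ d a d a ]: 1 tree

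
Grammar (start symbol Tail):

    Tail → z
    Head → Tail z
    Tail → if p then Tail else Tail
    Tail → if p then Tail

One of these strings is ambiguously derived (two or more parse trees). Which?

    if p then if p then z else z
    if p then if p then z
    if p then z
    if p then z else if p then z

if p then if p then z else z

if p then if p then z else z: 2 trees
if p then if p then z: 1 tree
if p then z: 1 tree
if p then z else if p then z: 1 tree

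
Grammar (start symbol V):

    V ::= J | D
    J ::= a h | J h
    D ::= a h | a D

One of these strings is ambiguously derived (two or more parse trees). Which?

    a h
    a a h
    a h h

a h

a h: 2 trees
a a h: 1 tree
a h h: 1 tree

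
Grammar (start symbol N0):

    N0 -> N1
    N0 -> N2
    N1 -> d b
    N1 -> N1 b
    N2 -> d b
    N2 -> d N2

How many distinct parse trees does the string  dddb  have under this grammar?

Parse trees for dddb:
  [N0 [N2 d [N2 d [N2 d b]]]]

1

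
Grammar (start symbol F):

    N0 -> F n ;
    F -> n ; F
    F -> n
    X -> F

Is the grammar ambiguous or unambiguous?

(X, N0 are unreachable from F, so their rules don't affect L(F).) The reachable grammar is A → atom sep A | atom. Each atom is followed by either the separator (recurse) or end-of-string (stop) — no choice point.

Unambiguous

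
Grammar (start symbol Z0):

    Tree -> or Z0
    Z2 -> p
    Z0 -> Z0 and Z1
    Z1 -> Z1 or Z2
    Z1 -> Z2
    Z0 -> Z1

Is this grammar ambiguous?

Unambiguous

Only Z0, Z1, Z2 are reachable from Z0; ignoring the rest: The grammar is stratified — Z0 handles 'and' (left-recursive), Z1 handles 'or', Z2 atoms. Each operator has a fixed associativity and precedence level, so every string has one parse.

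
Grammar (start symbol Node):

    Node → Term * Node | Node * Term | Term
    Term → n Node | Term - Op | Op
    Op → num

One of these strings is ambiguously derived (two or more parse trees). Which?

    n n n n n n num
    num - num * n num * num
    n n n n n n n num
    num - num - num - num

n n n n n n num: 1 tree
num - num * n num * num: 8 trees
n n n n n n n num: 1 tree
num - num - num - num: 1 tree

num - num * n num * num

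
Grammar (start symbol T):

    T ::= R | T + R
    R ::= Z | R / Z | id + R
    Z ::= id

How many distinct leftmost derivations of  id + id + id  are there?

Parse trees for id + id + id:
  [T [R id + [R id + [R [Z id]]]]]
  [T [T [R [Z id]]] + [R id + [R [Z id]]]]
  [T [T [R id + [R [Z id]]]] + [R [Z id]]]
  [T [T [T [R [Z id]]] + [R [Z id]]] + [R [Z id]]]

4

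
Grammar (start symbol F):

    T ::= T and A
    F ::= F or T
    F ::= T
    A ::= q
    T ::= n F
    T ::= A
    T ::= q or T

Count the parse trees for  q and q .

1

Parse trees for q and q:
  [F [T [T [A q]] and [A q]]]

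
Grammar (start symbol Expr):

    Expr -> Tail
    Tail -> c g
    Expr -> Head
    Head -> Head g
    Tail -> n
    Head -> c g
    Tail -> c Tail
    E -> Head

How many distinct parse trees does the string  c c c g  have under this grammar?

1

Parse trees for c c c g:
  [Expr [Tail c [Tail c [Tail c g]]]]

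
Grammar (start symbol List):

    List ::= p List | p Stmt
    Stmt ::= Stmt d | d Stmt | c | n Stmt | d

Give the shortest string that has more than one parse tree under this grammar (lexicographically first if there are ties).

length 2: no string has ≥2 trees
length 3: p d d has 2 parse trees

Two derivations of p d d:
  List ⇒ p Stmt ⇒ p Stmt d ⇒ p d d
  List ⇒ p Stmt ⇒ p d Stmt ⇒ p d d

p d d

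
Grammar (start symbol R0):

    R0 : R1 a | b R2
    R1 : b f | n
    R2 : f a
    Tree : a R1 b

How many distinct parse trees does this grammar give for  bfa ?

Parse trees for bfa:
  [R0 [R1 b f] a]
  [R0 b [R2 f a]]

2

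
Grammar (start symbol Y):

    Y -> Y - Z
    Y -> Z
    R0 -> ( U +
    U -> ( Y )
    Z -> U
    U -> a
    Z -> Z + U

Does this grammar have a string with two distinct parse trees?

Unambiguous

Only Y, Z, U are reachable from Y; ignoring the rest: Y → Y - Z | Z  ;  Z → Z + U | U  — a left-associative chain with U at the bottom. Each string factors uniquely by precedence.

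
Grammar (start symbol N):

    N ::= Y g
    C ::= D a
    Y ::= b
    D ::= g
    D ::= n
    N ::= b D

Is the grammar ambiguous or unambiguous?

Witness: b g

Derivation 1: N ⇒ Y g ⇒ b g
Derivation 2: N ⇒ b D ⇒ b g

Two distinct leftmost derivations for the same string.

Ambiguous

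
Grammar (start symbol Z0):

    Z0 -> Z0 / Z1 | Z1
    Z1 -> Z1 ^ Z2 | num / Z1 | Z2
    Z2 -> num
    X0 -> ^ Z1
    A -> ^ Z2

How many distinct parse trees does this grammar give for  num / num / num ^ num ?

7

Parse trees for num / num / num ^ num:
  [Z0 [Z0 [Z1 [Z2 num]]] / [Z1 [Z1 num / [Z1 [Z2 num]]] ^ [Z2 num]]]
  [Z0 [Z0 [Z1 [Z2 num]]] / [Z1 num / [Z1 [Z1 [Z2 num]] ^ [Z2 num]]]]
  [Z0 [Z0 [Z0 [Z1 [Z2 num]]] / [Z1 [Z2 num]]] / [Z1 [Z1 [Z2 num]] ^ [Z2 num]]]
  [Z0 [Z0 [Z1 num / [Z1 [Z2 num]]]] / [Z1 [Z1 [Z2 num]] ^ [Z2 num]]]
  [Z0 [Z1 [Z1 num / [Z1 num / [Z1 [Z2 num]]]] ^ [Z2 num]]]
  [Z0 [Z1 num / [Z1 [Z1 num / [Z1 [Z2 num]]] ^ [Z2 num]]]]
  [Z0 [Z1 num / [Z1 num / [Z1 [Z1 [Z2 num]] ^ [Z2 num]]]]]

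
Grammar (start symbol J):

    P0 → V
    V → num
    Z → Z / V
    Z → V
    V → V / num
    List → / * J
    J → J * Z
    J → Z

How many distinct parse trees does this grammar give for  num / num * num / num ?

4

Parse trees for num / num * num / num:
  [J [J [Z [Z [V num]] / [V num]]] * [Z [Z [V num]] / [V num]]]
  [J [J [Z [Z [V num]] / [V num]]] * [Z [V [V num] / num]]]
  [J [J [Z [V [V num] / num]]] * [Z [Z [V num]] / [V num]]]
  [J [J [Z [V [V num] / num]]] * [Z [V [V num] / num]]]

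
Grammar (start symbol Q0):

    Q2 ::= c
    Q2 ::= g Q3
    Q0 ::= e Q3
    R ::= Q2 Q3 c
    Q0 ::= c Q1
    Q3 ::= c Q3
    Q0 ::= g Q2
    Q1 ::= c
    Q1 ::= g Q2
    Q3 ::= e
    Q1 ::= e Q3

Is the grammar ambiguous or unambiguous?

Unambiguous

(R is unreachable from Q0, so its rules don't affect L(Q0).) Each reachable nonterminal has at most one production per leading terminal, and all productions are right-linear; the derivation is determined token-by-token.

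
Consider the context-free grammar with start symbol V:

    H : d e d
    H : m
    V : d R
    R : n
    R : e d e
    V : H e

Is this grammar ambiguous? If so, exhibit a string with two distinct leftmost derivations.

Witness: d e d e

Derivation 1: V ⇒ d R ⇒ d e d e
Derivation 2: V ⇒ H e ⇒ d e d e

Two distinct leftmost derivations for the same string.

Ambiguous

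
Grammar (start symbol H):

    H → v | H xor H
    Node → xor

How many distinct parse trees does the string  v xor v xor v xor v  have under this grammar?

Parse trees for v xor v xor v xor v:
  [H [H v] xor [H [H v] xor [H [H v] xor [H v]]]]
  [H [H v] xor [H [H [H v] xor [H v]] xor [H v]]]
  [H [H [H v] xor [H v]] xor [H [H v] xor [H v]]]
  [H [H [H v] xor [H [H v] xor [H v]]] xor [H v]]
  [H [H [H [H v] xor [H v]] xor [H v]] xor [H v]]

5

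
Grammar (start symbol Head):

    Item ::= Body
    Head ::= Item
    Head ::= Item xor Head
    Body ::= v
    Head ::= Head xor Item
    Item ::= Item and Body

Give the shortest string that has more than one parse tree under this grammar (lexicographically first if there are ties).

length 1: no string has ≥2 trees
length 3: v xor v has 2 parse trees

Two derivations of v xor v:
  Head ⇒ Item xor Head ⇒ Body xor Head ⇒ v xor Head ⇒ v xor Item ⇒ v xor Body ⇒ v xor v
  Head ⇒ Head xor Item ⇒ Item xor Item ⇒ Body xor Item ⇒ v xor Item ⇒ v xor Body ⇒ v xor v

v xor v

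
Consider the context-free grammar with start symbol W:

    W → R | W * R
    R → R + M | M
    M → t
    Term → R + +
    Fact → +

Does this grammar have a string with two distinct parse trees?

(Term, Fact are unreachable from W, so their rules don't affect L(W).) This is a standard precedence ladder (W over R over M), with each level left-recursive on its own operator ('*' at W, '+' at R). That structure is LR(1), hence unambiguous.

Unambiguous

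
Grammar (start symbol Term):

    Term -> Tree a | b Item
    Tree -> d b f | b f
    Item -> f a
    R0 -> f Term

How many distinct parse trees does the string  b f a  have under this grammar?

2

Parse trees for b f a:
  [Term [Tree b f] a]
  [Term b [Item f a]]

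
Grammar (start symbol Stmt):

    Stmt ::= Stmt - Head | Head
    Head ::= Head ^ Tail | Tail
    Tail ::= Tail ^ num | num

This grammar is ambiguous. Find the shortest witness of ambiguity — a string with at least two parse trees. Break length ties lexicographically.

length 1: no string has ≥2 trees
length 3: num ^ num has 2 parse trees

Two derivations of num ^ num:
  Stmt ⇒ Head ⇒ Head ^ Tail ⇒ Tail ^ Tail ⇒ num ^ Tail ⇒ num ^ num
  Stmt ⇒ Head ⇒ Tail ⇒ Tail ^ num ⇒ num ^ num

num ^ num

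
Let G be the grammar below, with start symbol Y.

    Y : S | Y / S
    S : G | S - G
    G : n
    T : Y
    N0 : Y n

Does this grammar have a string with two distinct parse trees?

(T, N0 are unreachable from Y, so their rules don't affect L(Y).) Y → Y / S | S  ;  S → S - G | G  — a left-associative chain with G at the bottom. Each string factors uniquely by precedence.

Unambiguous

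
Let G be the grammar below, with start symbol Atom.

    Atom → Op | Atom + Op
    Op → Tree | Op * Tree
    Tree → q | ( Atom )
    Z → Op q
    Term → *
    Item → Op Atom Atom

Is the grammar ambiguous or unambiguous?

Unambiguous

Only Atom, Op, Tree are reachable from Atom; ignoring the rest: Atom → Atom + Op | Op  ;  Op → Op * Tree | Tree  — a left-associative chain with Tree at the bottom. Each string factors uniquely by precedence.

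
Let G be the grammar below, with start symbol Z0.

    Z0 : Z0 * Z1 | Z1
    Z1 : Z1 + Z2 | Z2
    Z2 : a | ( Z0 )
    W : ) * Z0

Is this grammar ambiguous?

Only Z0, Z1, Z2 are reachable from Z0; ignoring the rest: The grammar is stratified — Z0 handles '*' (left-recursive), Z1 handles '+', Z2 atoms. Each operator has a fixed associativity and precedence level, so every string has one parse.

Unambiguous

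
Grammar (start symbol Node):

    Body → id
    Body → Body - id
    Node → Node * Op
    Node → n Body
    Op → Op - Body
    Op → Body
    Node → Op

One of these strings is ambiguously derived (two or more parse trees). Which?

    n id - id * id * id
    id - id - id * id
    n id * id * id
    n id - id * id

id - id - id * id

n id - id * id * id: 1 tree
id - id - id * id: 4 trees
n id * id * id: 1 tree
n id - id * id: 1 tree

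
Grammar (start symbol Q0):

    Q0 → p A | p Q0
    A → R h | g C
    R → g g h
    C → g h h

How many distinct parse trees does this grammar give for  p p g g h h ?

Parse trees for p p g g h h:
  [Q0 p [Q0 p [A [R g g h] h]]]
  [Q0 p [Q0 p [A g [C g h h]]]]

2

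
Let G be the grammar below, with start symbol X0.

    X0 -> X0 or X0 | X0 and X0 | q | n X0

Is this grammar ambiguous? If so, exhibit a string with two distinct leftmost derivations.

Witness: n q and q

Derivation 1: X0 ⇒ X0 and X0 ⇒ n X0 and X0 ⇒ n q and X0 ⇒ n q and q
Derivation 2: X0 ⇒ n X0 ⇒ n X0 and X0 ⇒ n q and X0 ⇒ n q and q

Two distinct leftmost derivations for the same string.

Ambiguous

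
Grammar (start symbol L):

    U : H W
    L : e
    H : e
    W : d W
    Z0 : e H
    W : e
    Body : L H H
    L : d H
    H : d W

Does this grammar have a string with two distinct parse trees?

Unambiguous

Only L, H, W are reachable from L; ignoring the rest: Each reachable nonterminal has at most one production per leading terminal, and all productions are right-linear; the derivation is determined token-by-token.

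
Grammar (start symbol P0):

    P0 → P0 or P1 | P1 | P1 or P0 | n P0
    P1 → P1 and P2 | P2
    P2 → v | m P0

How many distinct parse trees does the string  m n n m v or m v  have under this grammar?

8

Parse trees for m n n m v or m v:
  [P0 [P0 [P1 [P2 m [P0 n [P0 n [P0 [P1 [P2 m [P0 [P1 [P2 v]]]]]]]]]]] or [P1 [P2 m [P0 [P1 [P2 v]]]]]]
  [P0 [P1 [P2 m [P0 [P0 n [P0 n [P0 [P1 [P2 m [P0 [P1 [P2 v]]]]]]]] or [P1 [P2 m [P0 [P1 [P2 v]]]]]]]]]
  [P0 [P1 [P2 m [P0 n [P0 [P0 n [P0 [P1 [P2 m [P0 [P1 [P2 v]]]]]]] or [P1 [P2 m [P0 [P1 [P2 v]]]]]]]]]]
  [P0 [P1 [P2 m [P0 n [P0 n [P0 [P0 [P1 [P2 m [P0 [P1 [P2 v]]]]]] or [P1 [P2 m [P0 [P1 [P2 v]]]]]]]]]]]
  [P0 [P1 [P2 m [P0 n [P0 n [P0 [P1 [P2 m [P0 [P0 [P1 [P2 v]]] or [P1 [P2 m [P0 [P1 [P2 v]]]]]]]]]]]]]]
  [P0 [P1 [P2 m [P0 n [P0 n [P0 [P1 [P2 m [P0 [P1 [P2 v]] or [P0 [P1 [P2 m [P0 [P1 [P2 v]]]]]]]]]]]]]]]
  [P0 [P1 [P2 m [P0 n [P0 n [P0 [P1 [P2 m [P0 [P1 [P2 v]]]]] or [P0 [P1 [P2 m [P0 [P1 [P2 v]]]]]]]]]]]]
  [P0 [P1 [P2 m [P0 n [P0 n [P0 [P1 [P2 m [P0 [P1 [P2 v]]]]]]]]]] or [P0 [P1 [P2 m [P0 [P1 [P2 v]]]]]]]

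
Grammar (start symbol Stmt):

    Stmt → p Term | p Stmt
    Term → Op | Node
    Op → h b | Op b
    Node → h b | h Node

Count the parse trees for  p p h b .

Parse trees for p p h b:
  [Stmt p [Stmt p [Term [Op h b]]]]
  [Stmt p [Stmt p [Term [Node h b]]]]

2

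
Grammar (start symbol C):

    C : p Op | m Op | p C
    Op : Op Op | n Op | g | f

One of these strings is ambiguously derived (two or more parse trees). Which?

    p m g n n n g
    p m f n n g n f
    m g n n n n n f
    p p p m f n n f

p m f n n g n f

p m g n n n g: 1 tree
p m f n n g n f: 4 trees
m g n n n n n f: 1 tree
p p p m f n n f: 1 tree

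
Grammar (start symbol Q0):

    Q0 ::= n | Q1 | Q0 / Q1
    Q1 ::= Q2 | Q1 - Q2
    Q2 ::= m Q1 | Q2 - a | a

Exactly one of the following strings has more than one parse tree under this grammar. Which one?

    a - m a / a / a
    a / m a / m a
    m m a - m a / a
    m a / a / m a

m m a - m a / a

a - m a / a / a: 1 tree
a / m a / m a: 1 tree
m m a - m a / a: 3 trees
m a / a / m a: 1 tree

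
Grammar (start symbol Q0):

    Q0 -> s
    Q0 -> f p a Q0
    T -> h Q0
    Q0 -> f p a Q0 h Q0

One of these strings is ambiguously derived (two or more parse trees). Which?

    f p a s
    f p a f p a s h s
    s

f p a f p a s h s

f p a s: 1 tree
f p a f p a s h s: 2 trees
s: 1 tree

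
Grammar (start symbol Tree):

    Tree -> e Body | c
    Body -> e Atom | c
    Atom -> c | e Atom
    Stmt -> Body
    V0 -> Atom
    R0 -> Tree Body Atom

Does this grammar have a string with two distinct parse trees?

Unambiguous

(Stmt, V0, R0 are unreachable from Tree, so their rules don't affect L(Tree).) Each reachable nonterminal has at most one production per leading terminal, and all productions are right-linear; the derivation is determined token-by-token.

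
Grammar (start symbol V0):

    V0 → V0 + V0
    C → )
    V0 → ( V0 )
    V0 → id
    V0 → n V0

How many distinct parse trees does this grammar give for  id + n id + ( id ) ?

3

Parse trees for id + n id + ( id ):
  [V0 [V0 id] + [V0 [V0 n [V0 id]] + [V0 ( [V0 id] )]]]
  [V0 [V0 id] + [V0 n [V0 [V0 id] + [V0 ( [V0 id] )]]]]
  [V0 [V0 [V0 id] + [V0 n [V0 id]]] + [V0 ( [V0 id] )]]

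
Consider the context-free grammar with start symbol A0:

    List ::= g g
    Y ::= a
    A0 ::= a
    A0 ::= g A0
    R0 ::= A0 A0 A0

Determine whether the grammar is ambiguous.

Unambiguous

(Y, R0, List are unreachable from A0, so their rules don't affect L(A0).) Restricted to the reachable nonterminals, every rule has the form A → t or A → t B, and no two rules for the same A share a first terminal. The grammar encodes a DFA — one run per string.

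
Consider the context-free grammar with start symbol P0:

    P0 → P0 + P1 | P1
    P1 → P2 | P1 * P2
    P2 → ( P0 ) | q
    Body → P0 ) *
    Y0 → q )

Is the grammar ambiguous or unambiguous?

Unambiguous

(Body, Y0 are unreachable from P0, so their rules don't affect L(P0).) P0 → P0 + P1 | P1  ;  P1 → P1 * P2 | P2  — a left-associative chain with P2 at the bottom. Each string factors uniquely by precedence.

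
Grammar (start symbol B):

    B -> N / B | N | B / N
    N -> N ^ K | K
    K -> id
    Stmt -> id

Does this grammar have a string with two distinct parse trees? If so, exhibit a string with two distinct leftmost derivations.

Witness: id / id

Derivation 1: B ⇒ N / B ⇒ K / B ⇒ id / B ⇒ id / N ⇒ id / K ⇒ id / id
Derivation 2: B ⇒ B / N ⇒ N / N ⇒ K / N ⇒ id / N ⇒ id / K ⇒ id / id

Two distinct leftmost derivations for the same string.

Ambiguous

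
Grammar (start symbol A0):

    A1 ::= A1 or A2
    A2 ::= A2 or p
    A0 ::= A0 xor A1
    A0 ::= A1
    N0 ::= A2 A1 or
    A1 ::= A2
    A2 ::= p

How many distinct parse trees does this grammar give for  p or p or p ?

Parse trees for p or p or p:
  [A0 [A1 [A1 [A2 p]] or [A2 [A2 p] or p]]]
  [A0 [A1 [A1 [A1 [A2 p]] or [A2 p]] or [A2 p]]]
  [A0 [A1 [A1 [A2 [A2 p] or p]] or [A2 p]]]
  [A0 [A1 [A2 [A2 [A2 p] or p] or p]]]

4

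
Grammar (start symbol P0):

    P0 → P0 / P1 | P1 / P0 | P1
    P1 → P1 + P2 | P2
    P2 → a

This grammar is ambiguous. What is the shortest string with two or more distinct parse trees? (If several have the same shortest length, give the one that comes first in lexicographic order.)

length 1: no string has ≥2 trees
length 3: a / a has 2 parse trees

Two derivations of a / a:
  P0 ⇒ P0 / P1 ⇒ P1 / P1 ⇒ P2 / P1 ⇒ a / P1 ⇒ a / P2 ⇒ a / a
  P0 ⇒ P1 / P0 ⇒ P2 / P0 ⇒ a / P0 ⇒ a / P1 ⇒ a / P2 ⇒ a / a

a / a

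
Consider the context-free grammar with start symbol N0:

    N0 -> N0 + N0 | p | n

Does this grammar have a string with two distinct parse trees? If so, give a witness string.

Witness: n + n + n

Derivation 1: N0 ⇒ N0 + N0 ⇒ N0 + N0 + N0 ⇒ n + N0 + N0 ⇒ n + n + N0 ⇒ n + n + n
Derivation 2: N0 ⇒ N0 + N0 ⇒ n + N0 ⇒ n + N0 + N0 ⇒ n + n + N0 ⇒ n + n + n

Two distinct leftmost derivations for the same string.

Ambiguous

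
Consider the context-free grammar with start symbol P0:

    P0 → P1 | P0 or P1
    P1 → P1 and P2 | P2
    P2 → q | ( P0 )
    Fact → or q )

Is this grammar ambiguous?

Unambiguous

Only P0, P1, P2 are reachable from P0; ignoring the rest: This is a standard precedence ladder (P0 over P1 over P2), with each level left-recursive on its own operator ('or' at P0, 'and' at P1). That structure is LR(1), hence unambiguous.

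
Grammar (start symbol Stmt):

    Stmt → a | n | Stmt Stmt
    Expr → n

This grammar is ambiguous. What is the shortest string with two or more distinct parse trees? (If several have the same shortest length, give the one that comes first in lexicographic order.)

a a a

length 1: no string has ≥2 trees
length 2: no string has ≥2 trees
length 3: a a a has 2 parse trees

Two derivations of a a a:
  Stmt ⇒ Stmt Stmt ⇒ a Stmt ⇒ a Stmt Stmt ⇒ a a Stmt ⇒ a a a
  Stmt ⇒ Stmt Stmt ⇒ Stmt Stmt Stmt ⇒ a Stmt Stmt ⇒ a a Stmt ⇒ a a a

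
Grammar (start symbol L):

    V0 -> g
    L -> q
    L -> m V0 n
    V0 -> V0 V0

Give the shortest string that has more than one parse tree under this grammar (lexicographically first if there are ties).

length 1: no string has ≥2 trees
length 3: no string has ≥2 trees
length 4: no string has ≥2 trees
length 5: m g g g n has 2 parse trees

Two derivations of m g g g n:
  L ⇒ m V0 n ⇒ m V0 V0 n ⇒ m g V0 n ⇒ m g V0 V0 n ⇒ m g g V0 n ⇒ m g g g n
  L ⇒ m V0 n ⇒ m V0 V0 n ⇒ m V0 V0 V0 n ⇒ m g V0 V0 n ⇒ m g g V0 n ⇒ m g g g n

m g g g n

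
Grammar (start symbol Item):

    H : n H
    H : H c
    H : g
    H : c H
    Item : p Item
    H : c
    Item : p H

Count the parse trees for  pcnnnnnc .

Parse trees for pcnnnnnc:
  [Item p [H c [H n [H n [H n [H n [H n [H c]]]]]]]]

1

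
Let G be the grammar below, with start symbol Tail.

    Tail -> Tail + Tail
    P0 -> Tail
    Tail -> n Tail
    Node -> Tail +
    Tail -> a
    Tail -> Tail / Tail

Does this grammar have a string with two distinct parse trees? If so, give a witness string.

Ambiguous

Witness: n a + a

Derivation 1: Tail ⇒ Tail + Tail ⇒ n Tail + Tail ⇒ n a + Tail ⇒ n a + a
Derivation 2: Tail ⇒ n Tail ⇒ n Tail + Tail ⇒ n a + Tail ⇒ n a + a

Two distinct leftmost derivations for the same string.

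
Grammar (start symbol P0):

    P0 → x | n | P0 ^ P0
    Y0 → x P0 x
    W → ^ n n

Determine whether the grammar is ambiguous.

Witness: n ^ n ^ n

Derivation 1: P0 ⇒ P0 ^ P0 ⇒ n ^ P0 ⇒ n ^ P0 ^ P0 ⇒ n ^ n ^ P0 ⇒ n ^ n ^ n
Derivation 2: P0 ⇒ P0 ^ P0 ⇒ P0 ^ P0 ^ P0 ⇒ n ^ P0 ^ P0 ⇒ n ^ n ^ P0 ⇒ n ^ n ^ n

Two distinct leftmost derivations for the same string.

Ambiguous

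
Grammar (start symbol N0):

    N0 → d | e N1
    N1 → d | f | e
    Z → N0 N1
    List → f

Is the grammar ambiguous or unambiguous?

(Z, List are unreachable from N0, so their rules don't affect L(N0).) The reachable rules are right-linear with at most one rule per (nonterminal, next-terminal) pair. Each input token forces the next rule, so parsing is deterministic.

Unambiguous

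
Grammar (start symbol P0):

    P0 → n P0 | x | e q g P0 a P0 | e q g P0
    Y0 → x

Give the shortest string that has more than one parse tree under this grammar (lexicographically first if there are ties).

e q g e q g x a x

length 1: no string has ≥2 trees
length 2: no string has ≥2 trees
length 3: no string has ≥2 trees
length 4: no string has ≥2 trees
length 5: no string has ≥2 trees
length 6: no string has ≥2 trees
length 7: no string has ≥2 trees
length 8: no string has ≥2 trees
length 9: e q g e q g x a x has 2 parse trees

Two derivations of e q g e q g x a x:
  P0 ⇒ e q g P0 a P0 ⇒ e q g e q g P0 a P0 ⇒ e q g e q g x a P0 ⇒ e q g e q g x a x
  P0 ⇒ e q g P0 ⇒ e q g e q g P0 a P0 ⇒ e q g e q g x a P0 ⇒ e q g e q g x a x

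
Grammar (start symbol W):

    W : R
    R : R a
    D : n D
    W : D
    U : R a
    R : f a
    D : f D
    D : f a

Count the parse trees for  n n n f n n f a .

Parse trees for n n n f n n f a:
  [W [D n [D n [D n [D f [D n [D n [D f a]]]]]]]]

1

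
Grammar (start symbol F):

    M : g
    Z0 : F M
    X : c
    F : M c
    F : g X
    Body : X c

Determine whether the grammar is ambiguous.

Witness: g c

Derivation 1: F ⇒ M c ⇒ g c
Derivation 2: F ⇒ g X ⇒ g c

Two distinct leftmost derivations for the same string.

Ambiguous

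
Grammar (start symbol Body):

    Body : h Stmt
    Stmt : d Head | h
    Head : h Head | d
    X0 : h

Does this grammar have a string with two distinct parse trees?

Unambiguous

(X0 is unreachable from Body, so its rules don't affect L(Body).) The reachable rules are right-linear with at most one rule per (nonterminal, next-terminal) pair. Each input token forces the next rule, so parsing is deterministic.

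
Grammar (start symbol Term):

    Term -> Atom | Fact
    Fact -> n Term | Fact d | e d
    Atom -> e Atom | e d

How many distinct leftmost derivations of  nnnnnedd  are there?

Parse trees for nnnnnedd (showing first 6 of 11):
  [Term [Fact n [Term [Fact n [Term [Fact n [Term [Fact n [Term [Fact n [Term [Fact [Fact e d] d]]]]]]]]]]]]
  [Term [Fact n [Term [Fact n [Term [Fact n [Term [Fact n [Term [Fact [Fact n [Term [Atom e d]]] d]]]]]]]]]]
  [Term [Fact n [Term [Fact n [Term [Fact n [Term [Fact n [Term [Fact [Fact n [Term [Fact e d]]] d]]]]]]]]]]
  [Term [Fact n [Term [Fact n [Term [Fact n [Term [Fact [Fact n [Term [Fact n [Term [Atom e d]]]]] d]]]]]]]]
  [Term [Fact n [Term [Fact n [Term [Fact n [Term [Fact [Fact n [Term [Fact n [Term [Fact e d]]]]] d]]]]]]]]
  [Term [Fact n [Term [Fact n [Term [Fact [Fact n [Term [Fact n [Term [Fact n [Term [Atom e d]]]]]]] d]]]]]]

11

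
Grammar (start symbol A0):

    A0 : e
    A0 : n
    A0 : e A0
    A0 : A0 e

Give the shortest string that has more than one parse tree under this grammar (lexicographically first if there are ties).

length 1: no string has ≥2 trees
length 2: e e has 2 parse trees

Two derivations of e e:
  A0 ⇒ e A0 ⇒ e e
  A0 ⇒ A0 e ⇒ e e

e e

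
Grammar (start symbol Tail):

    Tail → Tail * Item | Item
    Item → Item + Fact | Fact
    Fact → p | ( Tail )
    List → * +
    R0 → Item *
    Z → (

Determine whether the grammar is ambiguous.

(List, R0, Z are unreachable from Tail, so their rules don't affect L(Tail).) This is a standard precedence ladder (Tail over Item over Fact), with each level left-recursive on its own operator ('*' at Tail, '+' at Item). That structure is LR(1), hence unambiguous.

Unambiguous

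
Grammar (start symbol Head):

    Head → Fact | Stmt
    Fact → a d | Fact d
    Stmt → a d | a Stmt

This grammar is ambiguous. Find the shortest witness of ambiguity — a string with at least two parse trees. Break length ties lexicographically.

a d

length 2: a d has 2 parse trees

Two derivations of a d:
  Head ⇒ Fact ⇒ a d
  Head ⇒ Stmt ⇒ a d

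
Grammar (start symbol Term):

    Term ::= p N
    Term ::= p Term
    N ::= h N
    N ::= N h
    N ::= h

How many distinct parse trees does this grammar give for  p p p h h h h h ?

Parse trees for p p p h h h h h (showing first 6 of 16):
  [Term p [Term p [Term p [N h [N h [N h [N h [N h]]]]]]]]
  [Term p [Term p [Term p [N h [N h [N h [N [N h] h]]]]]]]
  [Term p [Term p [Term p [N h [N h [N [N h [N h]] h]]]]]]
  [Term p [Term p [Term p [N h [N h [N [N [N h] h] h]]]]]]
  [Term p [Term p [Term p [N h [N [N h [N h [N h]]] h]]]]]
  [Term p [Term p [Term p [N h [N [N h [N [N h] h]] h]]]]]

16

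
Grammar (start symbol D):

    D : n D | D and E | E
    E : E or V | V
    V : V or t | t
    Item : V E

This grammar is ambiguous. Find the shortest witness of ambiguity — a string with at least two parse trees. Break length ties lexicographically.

t or t

length 1: no string has ≥2 trees
length 2: no string has ≥2 trees
length 3: t or t has 2 parse trees

Two derivations of t or t:
  D ⇒ E ⇒ E or V ⇒ V or V ⇒ t or V ⇒ t or t
  D ⇒ E ⇒ V ⇒ V or t ⇒ t or t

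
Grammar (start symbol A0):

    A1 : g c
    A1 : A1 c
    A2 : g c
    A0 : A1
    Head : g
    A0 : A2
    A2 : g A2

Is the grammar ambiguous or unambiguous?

Witness: g c

Derivation 1: A0 ⇒ A1 ⇒ g c
Derivation 2: A0 ⇒ A2 ⇒ g c

Two distinct leftmost derivations for the same string.

Ambiguous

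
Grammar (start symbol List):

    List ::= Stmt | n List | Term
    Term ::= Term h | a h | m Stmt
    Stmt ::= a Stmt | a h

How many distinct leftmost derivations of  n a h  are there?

Parse trees for n a h:
  [List n [List [Stmt a h]]]
  [List n [List [Term a h]]]

2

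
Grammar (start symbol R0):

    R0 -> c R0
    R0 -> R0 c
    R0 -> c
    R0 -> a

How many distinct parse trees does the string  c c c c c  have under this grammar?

Parse trees for c c c c c (showing first 6 of 16):
  [R0 c [R0 c [R0 c [R0 c [R0 c]]]]]
  [R0 c [R0 c [R0 c [R0 [R0 c] c]]]]
  [R0 c [R0 c [R0 [R0 c [R0 c]] c]]]
  [R0 c [R0 c [R0 [R0 [R0 c] c] c]]]
  [R0 c [R0 [R0 c [R0 c [R0 c]]] c]]
  [R0 c [R0 [R0 c [R0 [R0 c] c]] c]]

16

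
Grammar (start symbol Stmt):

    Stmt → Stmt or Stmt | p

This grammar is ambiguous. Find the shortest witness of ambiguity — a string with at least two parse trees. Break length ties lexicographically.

length 1: no string has ≥2 trees
length 3: no string has ≥2 trees
length 5: p or p or p has 2 parse trees

Two derivations of p or p or p:
  Stmt ⇒ Stmt or Stmt ⇒ Stmt or Stmt or Stmt ⇒ p or Stmt or Stmt ⇒ p or p or Stmt ⇒ p or p or p
  Stmt ⇒ Stmt or Stmt ⇒ p or Stmt ⇒ p or Stmt or Stmt ⇒ p or p or Stmt ⇒ p or p or p

p or p or p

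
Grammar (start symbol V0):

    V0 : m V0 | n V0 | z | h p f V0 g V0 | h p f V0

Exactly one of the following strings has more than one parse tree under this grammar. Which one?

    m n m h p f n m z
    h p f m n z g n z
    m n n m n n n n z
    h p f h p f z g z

m n m h p f n m z: 1 tree
h p f m n z g n z: 1 tree
m n n m n n n n z: 1 tree
h p f h p f z g z: 2 trees

h p f h p f z g z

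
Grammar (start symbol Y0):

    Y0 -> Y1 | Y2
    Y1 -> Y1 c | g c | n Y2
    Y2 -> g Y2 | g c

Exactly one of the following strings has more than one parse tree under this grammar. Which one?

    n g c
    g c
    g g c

g c

n g c: 1 tree
g c: 2 trees
g g c: 1 tree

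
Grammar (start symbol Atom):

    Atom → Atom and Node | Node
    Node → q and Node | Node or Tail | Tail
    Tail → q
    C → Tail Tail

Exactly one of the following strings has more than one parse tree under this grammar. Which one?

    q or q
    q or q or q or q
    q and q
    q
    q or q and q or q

q and q

q or q: 1 tree
q or q or q or q: 1 tree
q and q: 2 trees
q: 1 tree
q or q and q or q: 1 tree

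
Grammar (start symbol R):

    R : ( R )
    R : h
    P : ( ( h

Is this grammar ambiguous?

Unambiguous

Only R is reachable from R; ignoring the rest: L(R) is { openⁿ atom closeⁿ : n ≥ 0 }. The bracket depth fixes n, and the derivation is forced at every step.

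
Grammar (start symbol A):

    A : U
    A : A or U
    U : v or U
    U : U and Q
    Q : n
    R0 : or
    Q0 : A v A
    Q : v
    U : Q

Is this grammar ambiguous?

Ambiguous

Witness: v or n

Derivation 1: A ⇒ U ⇒ v or U ⇒ v or Q ⇒ v or n
Derivation 2: A ⇒ A or U ⇒ U or U ⇒ Q or U ⇒ v or U ⇒ v or Q ⇒ v or n

Two distinct leftmost derivations for the same string.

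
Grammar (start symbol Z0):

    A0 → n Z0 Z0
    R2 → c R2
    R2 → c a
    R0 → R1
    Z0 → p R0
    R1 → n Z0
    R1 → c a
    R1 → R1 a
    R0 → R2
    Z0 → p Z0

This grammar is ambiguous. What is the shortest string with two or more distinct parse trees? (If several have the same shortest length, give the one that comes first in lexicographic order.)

p c a

length 3: p c a has 2 parse trees

Two derivations of p c a:
  Z0 ⇒ p R0 ⇒ p R1 ⇒ p c a
  Z0 ⇒ p R0 ⇒ p R2 ⇒ p c a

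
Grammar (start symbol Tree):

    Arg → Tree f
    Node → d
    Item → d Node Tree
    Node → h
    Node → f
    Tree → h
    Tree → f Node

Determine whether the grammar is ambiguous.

Unambiguous

Only Tree, Node are reachable from Tree; ignoring the rest: Restricted to the reachable nonterminals, every rule has the form A → t or A → t B, and no two rules for the same A share a first terminal. The grammar encodes a DFA — one run per string.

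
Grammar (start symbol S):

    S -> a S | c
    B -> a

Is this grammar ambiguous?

Only S is reachable from S; ignoring the rest: Each reachable nonterminal has at most one production per leading terminal, and all productions are right-linear; the derivation is determined token-by-token.

Unambiguous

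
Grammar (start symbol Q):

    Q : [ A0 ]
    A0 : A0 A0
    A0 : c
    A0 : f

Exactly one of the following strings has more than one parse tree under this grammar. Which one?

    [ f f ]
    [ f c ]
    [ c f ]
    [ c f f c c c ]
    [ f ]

[ c f f c c c ]

[ f f ]: 1 tree
[ f c ]: 1 tree
[ c f ]: 1 tree
[ c f f c c c ]: 42 trees
[ f ]: 1 tree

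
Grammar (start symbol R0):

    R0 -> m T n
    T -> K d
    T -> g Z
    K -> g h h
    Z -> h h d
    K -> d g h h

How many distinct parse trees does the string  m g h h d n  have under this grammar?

Parse trees for m g h h d n:
  [R0 m [T [K g h h] d] n]
  [R0 m [T g [Z h h d]] n]

2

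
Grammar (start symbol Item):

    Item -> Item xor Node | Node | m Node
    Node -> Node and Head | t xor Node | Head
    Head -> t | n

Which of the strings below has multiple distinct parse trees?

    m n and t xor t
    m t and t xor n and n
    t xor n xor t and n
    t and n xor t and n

t xor n xor t and n

m n and t xor t: 1 tree
m t and t xor n and n: 1 tree
t xor n xor t and n: 2 trees
t and n xor t and n: 1 tree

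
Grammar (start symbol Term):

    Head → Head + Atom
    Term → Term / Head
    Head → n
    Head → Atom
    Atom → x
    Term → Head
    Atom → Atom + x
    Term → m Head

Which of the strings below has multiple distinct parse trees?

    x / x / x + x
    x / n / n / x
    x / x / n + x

x / x / x + x

x / x / x + x: 2 trees
x / n / n / x: 1 tree
x / x / n + x: 1 tree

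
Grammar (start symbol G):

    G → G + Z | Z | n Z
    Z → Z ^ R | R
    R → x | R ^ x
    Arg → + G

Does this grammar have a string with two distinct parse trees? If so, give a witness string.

Witness: x ^ x

Derivation 1: G ⇒ Z ⇒ Z ^ R ⇒ R ^ R ⇒ x ^ R ⇒ x ^ x
Derivation 2: G ⇒ Z ⇒ R ⇒ R ^ x ⇒ x ^ x

Two distinct leftmost derivations for the same string.

Ambiguous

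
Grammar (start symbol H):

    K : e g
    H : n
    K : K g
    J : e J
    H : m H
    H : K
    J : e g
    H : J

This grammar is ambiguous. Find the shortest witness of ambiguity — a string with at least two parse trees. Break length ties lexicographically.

length 1: no string has ≥2 trees
length 2: e g has 2 parse trees

Two derivations of e g:
  H ⇒ K ⇒ e g
  H ⇒ J ⇒ e g

e g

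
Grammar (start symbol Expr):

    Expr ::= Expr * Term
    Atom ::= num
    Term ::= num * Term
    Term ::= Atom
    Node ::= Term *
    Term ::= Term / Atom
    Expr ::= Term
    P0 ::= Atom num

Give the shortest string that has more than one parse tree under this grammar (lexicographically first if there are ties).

num * num

length 1: no string has ≥2 trees
length 3: num * num has 2 parse trees

Two derivations of num * num:
  Expr ⇒ Expr * Term ⇒ Term * Term ⇒ Atom * Term ⇒ num * Term ⇒ num * Atom ⇒ num * num
  Expr ⇒ Term ⇒ num * Term ⇒ num * Atom ⇒ num * num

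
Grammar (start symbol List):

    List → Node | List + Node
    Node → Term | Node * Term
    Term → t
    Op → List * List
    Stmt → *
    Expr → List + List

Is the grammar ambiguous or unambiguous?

(Op, Stmt, Expr are unreachable from List, so their rules don't affect L(List).) List → List + Node | Node  ;  Node → Node * Term | Term  — a left-associative chain with Term at the bottom. Each string factors uniquely by precedence.

Unambiguous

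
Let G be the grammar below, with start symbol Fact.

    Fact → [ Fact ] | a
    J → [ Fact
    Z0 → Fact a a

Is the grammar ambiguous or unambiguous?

Unambiguous

(J, Z0 are unreachable from Fact, so their rules don't affect L(Fact).) Each string is a nest of matched brackets around a single atom. An opening bracket forces the recursive rule; an atom forces the base rule.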